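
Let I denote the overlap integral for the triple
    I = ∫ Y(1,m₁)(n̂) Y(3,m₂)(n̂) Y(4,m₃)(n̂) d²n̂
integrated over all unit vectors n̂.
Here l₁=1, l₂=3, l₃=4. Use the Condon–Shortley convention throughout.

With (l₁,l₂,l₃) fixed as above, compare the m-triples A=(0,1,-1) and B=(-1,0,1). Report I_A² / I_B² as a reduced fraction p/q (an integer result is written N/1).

3/2

Same 1,3,4: normalisation and zero-m 3j drop out of the ratio.
A: Δ: 0! 2! 6! / 9! → 1/252; sum: t=0:+1/48 = 1/48; 3j²(1 3 4; 0 1 -1) = Δ·Π!·Σ² = 5/84  (sign -1)
B: Δ: 0! 2! 6! / 9! → 1/252; sum: t=0:+1/72 = 1/72; 3j²(1 3 4; -1 0 1) = Δ·Π!·Σ² = 5/126  (sign -1)
I_A²/I_B² = (5/84)/(5/126) = 3/2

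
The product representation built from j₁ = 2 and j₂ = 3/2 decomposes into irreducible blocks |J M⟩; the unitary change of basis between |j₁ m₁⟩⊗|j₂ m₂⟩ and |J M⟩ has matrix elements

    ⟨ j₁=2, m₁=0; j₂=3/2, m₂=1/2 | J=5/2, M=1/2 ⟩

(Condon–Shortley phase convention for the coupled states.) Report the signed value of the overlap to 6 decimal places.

−√(3/35) = -0.292770

√[6·1!3!2!/7! · 2!2!2!1!3!2!] = √(48/35)
  +(−1)^0/∏(0,1,2,2,1,0)! = 1/4  (running 1/4)
  +(−1)^1/∏(1,0,1,1,2,1)! = -1/2  (running -1/4)
⟨..|..⟩ = √(48/35)·(-1/4) = -0.292770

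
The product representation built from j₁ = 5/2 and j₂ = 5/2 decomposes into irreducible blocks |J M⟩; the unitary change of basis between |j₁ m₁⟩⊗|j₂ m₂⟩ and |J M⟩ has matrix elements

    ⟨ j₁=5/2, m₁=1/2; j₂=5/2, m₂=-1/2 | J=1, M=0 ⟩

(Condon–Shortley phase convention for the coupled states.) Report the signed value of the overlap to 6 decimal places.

+√(1/70) ≈ +0.119523

j₁+j₂−J=4  J+j₁−j₂=1  J−j₁+j₂=1  j₁+j₂+J+1=7
(j₁±m₁, j₂±m₂, J±M) = (3,2,2,3,1,1)
P² = 72/35
sum k=1..2:
  [1] −1/6 = -1/6
  [2] +1/4 = 1/4
S = 1/12
C² = P²·S² = 1/70 ; C = +0.119523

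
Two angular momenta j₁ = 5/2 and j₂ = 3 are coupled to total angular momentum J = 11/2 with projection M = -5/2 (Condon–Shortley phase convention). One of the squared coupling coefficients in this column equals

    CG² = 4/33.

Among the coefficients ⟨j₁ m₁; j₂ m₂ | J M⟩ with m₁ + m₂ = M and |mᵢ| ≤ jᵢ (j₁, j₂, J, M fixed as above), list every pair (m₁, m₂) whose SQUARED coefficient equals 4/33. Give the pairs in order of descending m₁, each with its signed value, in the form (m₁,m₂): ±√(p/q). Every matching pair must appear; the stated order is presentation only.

(-5/2,0): +√(4/33)

Admissible pairs with m₁+m₂ = M = -5/2: (-5/2,0), (-3/2,-1), (-1/2,-2), (1/2,-3)
  (m₁,m₂)=(1/2,-3): CG² = 2/33, CG = +√(2/33)
  (m₁,m₂)=(-1/2,-2): CG² = 4/11, CG = +√(4/11)
  (m₁,m₂)=(-3/2,-1): CG² = 5/11, CG = +√(5/11)
  (m₁,m₂)=(-5/2,0): CG² = 4/33, CG = +√(4/33)   ← matches the target
Pairs with CG² = 4/33: (-5/2,0): +√(4/33)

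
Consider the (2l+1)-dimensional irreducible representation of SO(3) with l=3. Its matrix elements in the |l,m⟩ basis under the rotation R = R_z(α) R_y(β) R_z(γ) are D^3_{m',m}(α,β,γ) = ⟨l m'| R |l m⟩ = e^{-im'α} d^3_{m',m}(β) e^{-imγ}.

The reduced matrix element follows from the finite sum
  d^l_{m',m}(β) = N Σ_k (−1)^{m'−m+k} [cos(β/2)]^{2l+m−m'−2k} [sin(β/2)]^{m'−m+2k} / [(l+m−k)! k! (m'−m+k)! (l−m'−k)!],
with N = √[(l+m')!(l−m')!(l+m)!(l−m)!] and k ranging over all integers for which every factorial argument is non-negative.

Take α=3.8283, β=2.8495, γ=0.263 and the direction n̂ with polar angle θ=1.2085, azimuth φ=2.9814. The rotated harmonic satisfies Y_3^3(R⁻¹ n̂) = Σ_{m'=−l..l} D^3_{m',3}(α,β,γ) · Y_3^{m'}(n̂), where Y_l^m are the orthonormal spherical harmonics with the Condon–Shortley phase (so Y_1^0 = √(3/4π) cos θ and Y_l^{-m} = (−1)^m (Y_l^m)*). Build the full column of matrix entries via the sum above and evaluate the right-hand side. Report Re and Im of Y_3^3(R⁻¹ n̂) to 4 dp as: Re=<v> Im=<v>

Re=-0.0033 Im=0.4011

Need the full column D^3_{m',3} for m'=−3..3 at α=3.8283, β=2.8495, γ=0.2630.
cos(β/2)=0.145528, sin(β/2)=0.989354
d^3_{-3,3}: single k=6 term ⇒ +0.937801;  D = -0.276847-0.896006i
d^3_{-2,3}: single k=5 term ⇒ +0.337894;  D = +0.281815+0.186420i
d^3_{-1,3}: single k=4 term ⇒ +0.078586;  D = -0.078175+0.008025i
d^3_{0,3}: single k=3 term ⇒ +0.013348;  D = +0.009404-0.009472i
d^3_{1,3}: single k=2 term ⇒ +0.001700;  D = -0.000161+0.001693i
d^3_{2,3}: single k=1 term ⇒ +0.000158;  D = -0.000088-0.000131i
d^3_{3,3}: single k=0 term ⇒ +0.000009;  D = +0.000009+0.000003i
Y_3^{m'}(θ=1.2085,φ=2.9814) and Σ D·Y over m':
  (-0.2768-0.8960i)·(-0.3025-0.1577i)  (+0.2818+0.1864i)·(+0.3006+0.0997i)  (-0.0782+0.0080i)·(+0.1110+0.0179i)  (+0.0094-0.0095i)·(-0.3137+0.0000i)  (-0.0002+0.0017i)·(-0.1110+0.0179i)  (-0.0001-0.0001i)·(+0.3006-0.0997i)  (+0.0000+0.0000i)·(+0.3025-0.1577i)
Y_3^3(R⁻¹ n̂) = -0.003256+0.401079i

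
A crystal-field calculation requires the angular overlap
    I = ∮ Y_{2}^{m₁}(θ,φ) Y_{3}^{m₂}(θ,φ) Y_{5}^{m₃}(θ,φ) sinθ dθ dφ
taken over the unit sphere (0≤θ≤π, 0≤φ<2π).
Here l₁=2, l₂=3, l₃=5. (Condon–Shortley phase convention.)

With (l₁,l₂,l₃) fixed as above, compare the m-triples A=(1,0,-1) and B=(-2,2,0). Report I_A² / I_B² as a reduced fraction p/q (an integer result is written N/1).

Same 2,3,5: normalisation and zero-m 3j drop out of the ratio.
A: Δ: 0! 4! 6! / 11! → 1/2310; sum: t=0:+1/216 = 1/216; 3j²(2 3 5; 1 0 -1) = Δ·Π!·Σ² = 8/231  (sign +1)
B: Δ: 0! 4! 6! / 11! → 1/2310; sum: t=0:+1/2880 = 1/2880; 3j²(2 3 5; -2 2 0) = Δ·Π!·Σ² = 1/462  (sign -1)
I_A²/I_B² = (8/231)/(1/462) = 16/1

16/1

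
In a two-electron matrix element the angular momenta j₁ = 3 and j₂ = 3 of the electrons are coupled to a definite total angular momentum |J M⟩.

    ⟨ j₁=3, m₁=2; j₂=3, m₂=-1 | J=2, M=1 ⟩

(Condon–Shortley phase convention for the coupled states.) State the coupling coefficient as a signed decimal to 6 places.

-0.422577  (= −√(5/28))

triangle: 4!×2!×2!/9! = 96/362880
(j±m)!: 5!×1!×2!×4!×3!×1! = 34560
prefactor² = (2J+1)×Δ×N² = 320/7
  k=0: +1/(0!×4!×1!×2!×1!×0!) = 1/48
  k=1: −1/(1!×3!×0!×1!×2!×1!) = -1/12
Σ = -1/16  ⇒  CG² = 320/7×(-1/16)² = 5/28
CG = −√(5/28) = -0.422577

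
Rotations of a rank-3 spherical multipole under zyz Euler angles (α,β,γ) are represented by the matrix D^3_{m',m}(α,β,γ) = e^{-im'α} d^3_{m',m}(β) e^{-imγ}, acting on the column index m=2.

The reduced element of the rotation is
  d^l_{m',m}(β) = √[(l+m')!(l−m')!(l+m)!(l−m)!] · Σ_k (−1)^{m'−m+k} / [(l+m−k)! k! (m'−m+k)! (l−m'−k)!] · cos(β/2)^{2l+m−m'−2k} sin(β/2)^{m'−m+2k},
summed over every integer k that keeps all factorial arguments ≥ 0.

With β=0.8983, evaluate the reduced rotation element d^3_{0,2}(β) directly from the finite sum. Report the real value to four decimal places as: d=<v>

d^3_{0,2}(β=0.8983) via the finite sum:
Half-angle: c=0.900816, s=0.434200. N=√(6·6·120·1)=65.726707
The bounds max(0,m−m')=2 and min(l+m,l−m')=3 give 2 terms
  k=2: (−1)^0·65.7267/(12)·0.9008^4·0.4342^2 = +0.679963
  k=3: (−1)^1·65.7267/(12)·0.9008^2·0.4342^4 = -0.157977
d^3_{0,2}(0.8983) = +0.679963 -0.157977 = +0.521987

d=0.5220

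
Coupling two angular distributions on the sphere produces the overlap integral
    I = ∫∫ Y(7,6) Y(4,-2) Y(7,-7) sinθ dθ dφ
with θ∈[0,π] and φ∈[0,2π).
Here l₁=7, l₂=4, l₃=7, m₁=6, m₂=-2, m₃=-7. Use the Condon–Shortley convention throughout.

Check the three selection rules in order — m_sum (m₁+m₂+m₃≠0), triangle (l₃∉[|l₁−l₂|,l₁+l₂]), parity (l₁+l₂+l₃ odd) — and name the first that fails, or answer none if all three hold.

m_sum

Σmᵢ = -3  ✗
l₃∈[|l₁−l₂|,l₁+l₂]=[3,11], have l₃=7
Σlᵢ = 18 ⇒ even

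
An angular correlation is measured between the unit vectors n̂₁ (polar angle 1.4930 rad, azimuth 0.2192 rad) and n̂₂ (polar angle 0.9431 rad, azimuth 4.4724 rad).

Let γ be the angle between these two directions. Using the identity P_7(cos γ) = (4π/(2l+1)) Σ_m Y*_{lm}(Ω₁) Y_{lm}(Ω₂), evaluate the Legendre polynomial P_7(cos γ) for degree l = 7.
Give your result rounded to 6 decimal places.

Expand P_7 via completeness: Σ_{m} conj(Y_{7,m}) at Ω₁ times Y_{7,m} at Ω₂ —
  term(m=-7) = -0.004048+0.055555i   from Y*(Ω₁)=+0.017814+0.489224i, Y(Ω₂)=+0.113107+0.012392i
  term(m=-6) = +0.040857-0.016625i   from Y*(Ω₁)=+0.036100+0.138151i, Y(Ω₂)=-0.040310-0.306273i
  term(m=-5) = +0.110666+0.098074i   from Y*(Ω₁)=-0.152249-0.296196i, Y(Ω₂)=-0.413825+0.160913i
  term(m=-4) = +0.011873-0.043586i   from Y*(Ω₁)=-0.105291-0.126540i, Y(Ω₂)=+0.157397+0.224797i
  term(m=-3) = -0.045285+0.008861i   from Y*(Ω₁)=+0.226172+0.174665i, Y(Ω₂)=-0.106470+0.121401i
  term(m=-2) = +0.037550+0.049148i   from Y*(Ω₁)=+0.156935+0.073575i, Y(Ω₂)=+0.316526+0.164778i
  term(m=-1) = +0.001713-0.003464i   from Y*(Ω₁)=-0.261219-0.058194i, Y(Ω₂)=-0.003432+0.014024i
  term(m=+0) = -0.062088-0.000000i   from Y*(Ω₁)=-0.175778-0.000000i, Y(Ω₂)=+0.353218+0.000000i
  term(m=+1) = +0.001713+0.003464i   from Y*(Ω₁)=+0.261219-0.058194i, Y(Ω₂)=+0.003432+0.014024i
  term(m=+2) = +0.037550-0.049148i   from Y*(Ω₁)=+0.156935-0.073575i, Y(Ω₂)=+0.316526-0.164778i
  term(m=+3) = -0.045285-0.008861i   from Y*(Ω₁)=-0.226172+0.174665i, Y(Ω₂)=+0.106470+0.121401i
  term(m=+4) = +0.011873+0.043586i   from Y*(Ω₁)=-0.105291+0.126540i, Y(Ω₂)=+0.157397-0.224797i
  term(m=+5) = +0.110666-0.098074i   from Y*(Ω₁)=+0.152249-0.296196i, Y(Ω₂)=+0.413825+0.160913i
  term(m=+6) = +0.040857+0.016625i   from Y*(Ω₁)=+0.036100-0.138151i, Y(Ω₂)=-0.040310+0.306273i
  term(m=+7) = -0.004048-0.055555i   from Y*(Ω₁)=-0.017814+0.489224i, Y(Ω₂)=-0.113107+0.012392i
Accumulated sum +0.244565+0.000000i; after 4π/(2l+1) scaling, +0.204886+0.000000i ⇒ P_7 = 0.204886

0.204886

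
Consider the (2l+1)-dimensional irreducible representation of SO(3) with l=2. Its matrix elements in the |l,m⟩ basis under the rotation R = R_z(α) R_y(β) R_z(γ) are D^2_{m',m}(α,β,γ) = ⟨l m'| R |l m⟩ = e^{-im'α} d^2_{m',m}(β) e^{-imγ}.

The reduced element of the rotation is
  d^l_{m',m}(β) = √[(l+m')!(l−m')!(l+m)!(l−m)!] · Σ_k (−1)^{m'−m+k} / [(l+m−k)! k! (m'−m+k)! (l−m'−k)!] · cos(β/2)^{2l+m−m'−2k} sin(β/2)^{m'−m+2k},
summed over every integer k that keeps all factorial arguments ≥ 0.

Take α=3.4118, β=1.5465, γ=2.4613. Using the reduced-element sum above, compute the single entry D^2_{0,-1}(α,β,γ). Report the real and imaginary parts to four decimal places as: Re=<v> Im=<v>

Re=0.0231 Im=-0.0187

D^2_{0,-1}(3.4118,1.5465,2.4613) = e^{-i·0·3.4118}·d^2_{0,-1}(1.5465)·e^{-i·-1·2.4613}. Compute d first:
c=cos(1.546500/2)=0.715644, s=sin(1.546500/2)=0.698465; N=√[2·2·1·6]=4.898979
k∈{0,1} keeps every argument non-negative
  k=0: (−1)^1·4.8990/(2)·0.7156^3·0.6985^1 = -0.627064
  k=1: (−1)^2·4.8990/(2)·0.7156^1·0.6985^3 = +0.597319
d^2_{0,-1}(1.5465) = -0.627064 +0.597319 = -0.029745
Attach z-rotation phases: D = e^{-i(0)(3.4118)}·(-0.029745)·e^{-i(-1)(2.4613)} = +0.023123-0.018710i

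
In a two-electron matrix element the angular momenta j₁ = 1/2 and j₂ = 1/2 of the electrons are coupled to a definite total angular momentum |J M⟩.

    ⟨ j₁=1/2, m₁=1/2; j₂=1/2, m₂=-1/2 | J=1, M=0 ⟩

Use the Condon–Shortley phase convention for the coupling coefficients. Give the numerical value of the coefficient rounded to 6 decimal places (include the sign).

+0.707107

j₁+j₂−J=0  J+j₁−j₂=1  J−j₁+j₂=1  j₁+j₂+J+1=3
(j₁±m₁, j₂±m₂, J±M) = (1,0,0,1,1,1)
P² = 1/2
sum k=0..0:
  [0] +1/1 = 1
S = 1
C² = P²·S² = 1/2 ; C = +0.707107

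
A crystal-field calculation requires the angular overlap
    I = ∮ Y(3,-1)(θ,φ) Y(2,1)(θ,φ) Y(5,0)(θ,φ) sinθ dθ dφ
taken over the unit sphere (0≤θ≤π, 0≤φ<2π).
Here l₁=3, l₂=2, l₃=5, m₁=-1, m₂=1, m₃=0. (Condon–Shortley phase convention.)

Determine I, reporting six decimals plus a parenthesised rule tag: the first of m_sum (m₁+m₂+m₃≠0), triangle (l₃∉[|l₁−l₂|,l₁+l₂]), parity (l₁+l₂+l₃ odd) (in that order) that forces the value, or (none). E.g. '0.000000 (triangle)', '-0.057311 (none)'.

0.169433 (none)

m-sum 0 ✓  L=10 even ✓  1≤5≤5 ✓
Π(2lᵢ+1) = 7×5×11 = 385
triangle coeff Δ(3,2,5) = 1/2310
Σ_t [0,0]: t=0:+1/144 = 1/144
(3j)²=10/231 [(3 2 5; 0 0 0)], sign=-1
Σ_t [0,0]: t=0:+1/288 = 1/288
(3j)²=5/231 [(3 2 5; -1 1 0)], sign=-1
⇒ 4πI² = 250/693
I = (+1)√(250/693/(4π)) = 0.16943318
No selection rule forces the value: the integral is nonzero (none).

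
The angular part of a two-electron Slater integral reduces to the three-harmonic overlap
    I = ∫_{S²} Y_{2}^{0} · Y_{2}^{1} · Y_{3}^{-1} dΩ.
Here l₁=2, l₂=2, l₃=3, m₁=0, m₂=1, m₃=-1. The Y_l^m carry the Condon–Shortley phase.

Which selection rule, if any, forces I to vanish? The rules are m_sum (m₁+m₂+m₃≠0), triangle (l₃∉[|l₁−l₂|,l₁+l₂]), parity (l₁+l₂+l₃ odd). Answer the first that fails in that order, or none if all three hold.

parity

azimuthal sum: 0 + 1 − 1 = 0  ✓
0 ≤ 3 ≤ 4 (triangle on l)  ✓
L = 2 + 2 + 3 = 7 (odd)  ✗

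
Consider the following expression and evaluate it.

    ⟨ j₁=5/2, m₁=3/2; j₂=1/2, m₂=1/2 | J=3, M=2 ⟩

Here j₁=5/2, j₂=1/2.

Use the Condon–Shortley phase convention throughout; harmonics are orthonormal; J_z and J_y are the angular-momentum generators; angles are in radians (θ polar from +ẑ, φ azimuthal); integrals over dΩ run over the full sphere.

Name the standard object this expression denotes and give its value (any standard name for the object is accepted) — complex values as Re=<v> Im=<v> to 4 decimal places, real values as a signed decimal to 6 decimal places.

This is a Clebsch–Gordan (vector-coupling) coefficient.
√[7·0!5!1!/7! · 4!1!1!0!5!1!] = √(480)
  +(−1)^0/∏(0,0,1,1,4,0)! = 1/24  (running 1/24)
⟨..|..⟩ = √(480)·(1/24) = +0.912871

Clebsch–Gordan coefficient, +√(5/6) ≈ +0.912871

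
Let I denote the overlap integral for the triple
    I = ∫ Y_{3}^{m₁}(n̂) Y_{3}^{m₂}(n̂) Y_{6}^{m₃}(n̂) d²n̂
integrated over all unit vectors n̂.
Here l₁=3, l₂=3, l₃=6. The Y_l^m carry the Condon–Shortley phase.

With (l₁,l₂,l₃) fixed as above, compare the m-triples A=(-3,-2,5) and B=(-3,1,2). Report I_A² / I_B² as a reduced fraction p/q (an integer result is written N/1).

Shared (l₁,l₂,l₃)=(3,3,6): N and (l;000)² cancel in I_A²/I_B².
A: Δ = 0!·6!·6!/13! = 1/12012; Racah Σ t=0..0: t=0:+1/86400 = 1/86400; ⇒ 3j(3 3 6; -3 -2 5)² = 1/26, sgn -1
B: Δ = 0!·6!·6!/13! = 1/12012; Racah Σ t=0..0: t=0:+1/34560 = 1/34560; ⇒ 3j(3 3 6; -3 1 2)² = 1/429, sgn +1
I_A²/I_B² = (1/26)/(1/429) = 33/2

33/2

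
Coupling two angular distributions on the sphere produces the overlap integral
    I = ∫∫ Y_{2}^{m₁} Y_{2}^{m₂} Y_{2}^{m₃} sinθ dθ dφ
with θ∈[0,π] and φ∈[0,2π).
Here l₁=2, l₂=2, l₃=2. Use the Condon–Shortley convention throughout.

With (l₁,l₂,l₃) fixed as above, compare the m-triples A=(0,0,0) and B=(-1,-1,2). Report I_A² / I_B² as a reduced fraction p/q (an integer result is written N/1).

l's match ⇒ only the (l;m) 3-j factors differ between A and B.
A: triangle coeff Δ(2,2,2) = 1/630; Σ_t [0,2]: t=0:+1/8 t=1:−1/1 t=2:+1/8 = -3/4; (3j)²=2/35 [(2 2 2; 0 0 0)], sign=-1
B: triangle coeff Δ(2,2,2) = 1/630; Σ_t [1,1]: t=1:−1/4 = -1/4; (3j)²=3/35 [(2 2 2; -1 -1 2)], sign=-1
I_A²/I_B² = (2/35)/(3/35) = 2/3

2/3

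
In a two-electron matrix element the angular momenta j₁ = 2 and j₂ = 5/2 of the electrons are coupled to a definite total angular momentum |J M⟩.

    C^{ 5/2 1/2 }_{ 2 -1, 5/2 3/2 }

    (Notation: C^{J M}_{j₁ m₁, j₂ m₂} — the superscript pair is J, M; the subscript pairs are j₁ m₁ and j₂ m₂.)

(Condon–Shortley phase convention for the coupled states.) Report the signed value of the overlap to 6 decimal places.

j₁+j₂−J=2  J+j₁−j₂=2  J−j₁+j₂=3  j₁+j₂+J+1=8
(j₁±m₁, j₂±m₂, J±M) = (1,3,4,1,3,2)
P² = 216/35
sum k=1..2:
  [1] −1/12 = -1/12
  [2] +1/4 = 1/4
S = 1/6
C² = P²·S² = 6/35 ; C = +0.414039

+0.414039  (= +√(6/35))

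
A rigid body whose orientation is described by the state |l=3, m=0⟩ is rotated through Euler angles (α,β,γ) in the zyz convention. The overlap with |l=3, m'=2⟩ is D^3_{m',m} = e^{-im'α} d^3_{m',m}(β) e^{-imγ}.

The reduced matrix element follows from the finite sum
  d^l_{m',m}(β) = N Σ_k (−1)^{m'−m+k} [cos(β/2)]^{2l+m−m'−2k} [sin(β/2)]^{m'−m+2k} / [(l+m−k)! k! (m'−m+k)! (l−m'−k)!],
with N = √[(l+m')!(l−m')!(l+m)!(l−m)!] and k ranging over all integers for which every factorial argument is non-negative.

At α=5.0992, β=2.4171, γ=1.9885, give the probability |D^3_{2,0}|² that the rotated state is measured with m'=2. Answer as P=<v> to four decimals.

P=0.2029

D^3_{2,0}(5.0992,2.4171,1.9885) = e^{-i·2·5.0992}·d^3_{2,0}(2.4171)·e^{-i·0·1.9885}. Compute d first:
With c≡cos(β/2)=0.354376 and s≡sin(β/2)=0.935103, N=[120·1·6·6]^{1/2}=65.726707
Admissible k: 0..1 (factorial args all ≥0)
  k=0: (−1)^2·65.7267/(12)·0.3544^4·0.9351^2 = +0.075533
  k=1: (−1)^3·65.7267/(12)·0.3544^2·0.9351^4 = -0.525928
d^3_{2,0}(2.4171) = +0.075533 -0.525928 = -0.450395
|D^3_{2,0}|² = |d^3_{2,0}(β)|² = (-0.450395)² = 0.202856 (the z-rotation phases have unit modulus)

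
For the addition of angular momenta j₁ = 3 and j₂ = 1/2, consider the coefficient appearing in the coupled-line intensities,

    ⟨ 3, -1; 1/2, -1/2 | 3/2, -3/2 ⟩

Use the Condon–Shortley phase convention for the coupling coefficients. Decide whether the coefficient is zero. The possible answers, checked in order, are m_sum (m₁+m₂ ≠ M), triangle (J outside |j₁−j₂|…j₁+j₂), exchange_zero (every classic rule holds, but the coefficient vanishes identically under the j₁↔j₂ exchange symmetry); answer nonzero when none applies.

triangle

m-sum: m₁+m₂ = -1+(-1/2) = -3/2, M = -3/2  ✓
triangle: need |j₁−j₂| ≤ J ≤ j₁+j₂, i.e. J ∈ [5/2, 7/2]; J = 3/2 is outside ✗ ⇒ coefficient is 0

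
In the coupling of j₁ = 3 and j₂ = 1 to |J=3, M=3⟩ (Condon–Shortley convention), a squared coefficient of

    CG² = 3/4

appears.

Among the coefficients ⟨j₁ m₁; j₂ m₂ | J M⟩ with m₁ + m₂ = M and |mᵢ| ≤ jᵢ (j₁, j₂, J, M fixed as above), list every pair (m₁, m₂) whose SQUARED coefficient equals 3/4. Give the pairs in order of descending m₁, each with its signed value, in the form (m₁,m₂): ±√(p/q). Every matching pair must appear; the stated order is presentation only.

Admissible pairs with m₁+m₂ = M = 3: (2,1), (3,0)
  (m₁,m₂)=(3,0): CG² = 3/4, CG = +√(3/4)   ← matches the target
  (m₁,m₂)=(2,1): CG² = 1/4, CG = −√(1/4)
Pairs with CG² = 3/4: (3,0): +√(3/4)

(3,0): +√(3/4)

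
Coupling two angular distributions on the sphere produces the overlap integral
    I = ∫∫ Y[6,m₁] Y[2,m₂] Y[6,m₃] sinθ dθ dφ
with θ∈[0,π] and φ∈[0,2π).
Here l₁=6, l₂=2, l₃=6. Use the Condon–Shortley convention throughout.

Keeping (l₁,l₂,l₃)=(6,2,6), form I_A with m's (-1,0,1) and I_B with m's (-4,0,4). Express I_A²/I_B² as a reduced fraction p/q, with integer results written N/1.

169/4

Shared (l₁,l₂,l₃)=(6,2,6): N and (l;000)² cancel in I_A²/I_B².
A: Δ = 2!·10!·2!/15! = 1/90090; Racah Σ t=0..2: t=0:+1/120960 t=1:−1/17280 t=2:+1/57600 = -13/403200; ⇒ 3j(6 2 6; -1 0 1)² = 13/770, sgn +1
B: Δ = 2!·10!·2!/15! = 1/90090; Racah Σ t=0..2: t=0:+1/14515200 t=1:−1/362880 t=2:+1/322560 = 1/2419200; ⇒ 3j(6 2 6; -4 0 4)² = 2/5005, sgn +1
I_A²/I_B² = (13/770)/(2/5005) = 169/4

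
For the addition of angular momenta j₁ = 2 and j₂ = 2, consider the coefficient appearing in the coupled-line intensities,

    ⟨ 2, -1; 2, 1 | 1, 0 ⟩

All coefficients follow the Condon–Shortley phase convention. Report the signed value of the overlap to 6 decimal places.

+√(1/10) ≈ +0.316228

triangle: 3!×1!×1!/6! = 6/720
(j±m)!: 1!×3!×3!×1!×1!×1! = 36
prefactor² = (2J+1)×Δ×N² = 9/10
  k=2: +1/(2!×1!×1!×1!×0!×0!) = 1/2
  k=3: −1/(3!×0!×0!×0!×1!×1!) = -1/6
Σ = 1/3  ⇒  CG² = 9/10×(1/3)² = 1/10
CG = +√(1/10) = +0.316228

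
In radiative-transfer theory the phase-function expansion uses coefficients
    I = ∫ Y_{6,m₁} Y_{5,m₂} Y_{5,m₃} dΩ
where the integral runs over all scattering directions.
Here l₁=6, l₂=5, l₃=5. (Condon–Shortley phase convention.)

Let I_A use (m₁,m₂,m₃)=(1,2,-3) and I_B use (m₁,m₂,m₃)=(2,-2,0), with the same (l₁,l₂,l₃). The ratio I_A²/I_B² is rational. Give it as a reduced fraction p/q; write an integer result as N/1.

7/50

Shared (l₁,l₂,l₃)=(6,5,5): N and (l;000)² cancel in I_A²/I_B².
A: Δ = 6!·6!·4!/17! = 1/28588560; Racah Σ t=3..5: t=3:−1/41472 t=4:+1/34560 t=5:−1/345600 = 1/518400; ⇒ 3j(6 5 5; 1 2 -3)² = 7/36465, sgn +1
B: Δ = 6!·6!·4!/17! = 1/28588560; Racah Σ t=0..3: t=0:+1/207360 t=1:−1/17280 t=2:+1/13824 t=3:−1/103680 = 1/103680; ⇒ 3j(6 5 5; 2 -2 0)² = 10/7293, sgn -1
I_A²/I_B² = (7/36465)/(10/7293) = 7/50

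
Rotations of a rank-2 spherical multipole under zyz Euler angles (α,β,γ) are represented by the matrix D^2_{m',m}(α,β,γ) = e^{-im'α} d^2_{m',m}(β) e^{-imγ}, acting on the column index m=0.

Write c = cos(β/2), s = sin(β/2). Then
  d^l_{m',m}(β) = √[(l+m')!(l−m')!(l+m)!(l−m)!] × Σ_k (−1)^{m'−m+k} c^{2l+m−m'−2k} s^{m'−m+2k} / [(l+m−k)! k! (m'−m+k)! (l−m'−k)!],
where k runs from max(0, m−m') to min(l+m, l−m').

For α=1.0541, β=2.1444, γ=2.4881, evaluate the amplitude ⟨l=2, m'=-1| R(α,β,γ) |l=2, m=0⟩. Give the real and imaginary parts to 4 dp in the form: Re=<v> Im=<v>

Re=-0.2758 Im=-0.4854

Split into d^2_{-1,0}(β=2.1444) × two z-phases.
Half-angle: c=0.478193, s=0.878255. N=√(1·6·2·2)=4.898979
k: max(0,(0)−(-1))=1 … min(2+(0),2−(-1))=2
  k=1: (−1)^0·4.8990/(2)·0.4782^3·0.8783^1 = +0.235237
  k=2: (−1)^1·4.8990/(2)·0.4782^1·0.8783^3 = -0.793488
d^2_{-1,0}(2.1444) = +0.235237 -0.793488 = -0.558251
Phases: e^{-i·(-1)·1.0541}=+0.494010+0.869456i, e^{-i·(0)·2.4881}=+1.000000+0.000000i ⇒ D=-0.275782-0.485374i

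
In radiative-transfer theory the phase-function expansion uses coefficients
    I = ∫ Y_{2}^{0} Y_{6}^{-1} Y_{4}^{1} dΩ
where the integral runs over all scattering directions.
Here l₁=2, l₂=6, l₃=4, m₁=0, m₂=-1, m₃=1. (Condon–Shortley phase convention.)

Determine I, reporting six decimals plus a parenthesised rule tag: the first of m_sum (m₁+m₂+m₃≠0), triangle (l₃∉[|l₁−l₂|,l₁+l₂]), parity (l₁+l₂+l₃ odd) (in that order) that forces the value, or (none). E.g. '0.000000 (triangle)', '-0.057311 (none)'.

-0.230476 (none)

Checks pass: Σm=0; 12 even; l₃=4∈[4,8].
(2·2+1)(2·6+1)(2·4+1) = 585
Δ: 4! 0! 8! / 13! → 1/6435
sum: t=2:+1/2304 = 1/2304
3j²(2 6 4; 0 0 0) = Δ·Π!·Σ² = 5/143  (sign +1)
sum: t=2:+1/2880 = 1/2880
3j²(2 6 4; 0 -1 1) = Δ·Π!·Σ² = 14/429  (sign -1)
combine: 4πI² = 585·5/143·14/429 = 1050/1573
take √, sign -1: I = -0.23047581
No selection rule forces the value: the integral is nonzero (none).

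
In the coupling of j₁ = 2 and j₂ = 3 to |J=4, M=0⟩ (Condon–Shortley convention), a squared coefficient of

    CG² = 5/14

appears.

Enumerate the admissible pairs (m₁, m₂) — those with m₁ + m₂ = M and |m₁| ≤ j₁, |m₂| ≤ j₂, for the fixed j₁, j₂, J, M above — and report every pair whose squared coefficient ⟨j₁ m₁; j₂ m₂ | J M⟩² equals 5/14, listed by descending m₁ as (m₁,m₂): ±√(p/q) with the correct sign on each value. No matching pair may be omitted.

(1,-1): +√(5/14); (-1,1): −√(5/14)

Admissible pairs with m₁+m₂ = M = 0: (-2,2), (-1,1), (0,0), (1,-1), (2,-2)
  (m₁,m₂)=(2,-2): CG² = 1/7, CG = +√(1/7)
  (m₁,m₂)=(1,-1): CG² = 5/14, CG = +√(5/14)   ← matches the target
  (m₁,m₂)=(0,0): CG² = 0/1, CG = 0
  (m₁,m₂)=(-1,1): CG² = 5/14, CG = −√(5/14)   ← matches the target
  (m₁,m₂)=(-2,2): CG² = 1/7, CG = −√(1/7)
Pairs with CG² = 5/14: (1,-1): +√(5/14); (-1,1): −√(5/14)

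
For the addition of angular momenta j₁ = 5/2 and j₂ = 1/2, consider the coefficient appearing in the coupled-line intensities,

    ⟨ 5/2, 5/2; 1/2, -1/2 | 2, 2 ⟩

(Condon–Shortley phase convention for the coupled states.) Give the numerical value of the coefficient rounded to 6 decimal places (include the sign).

triangle: 1!·4!·0!/6! = 24/720
(j±m)!: 5!·0!·0!·1!·4!·0! = 2880
prefactor² = (2J+1)·Δ·N² = 480
  k=0: +1/(0!·1!·0!·0!·4!·0!) = 1/24
Σ = 1/24  ⇒  CG² = 480·(1/24)² = 5/6
CG = +√(5/6) = +0.912871

+√(5/6) ≈ +0.912871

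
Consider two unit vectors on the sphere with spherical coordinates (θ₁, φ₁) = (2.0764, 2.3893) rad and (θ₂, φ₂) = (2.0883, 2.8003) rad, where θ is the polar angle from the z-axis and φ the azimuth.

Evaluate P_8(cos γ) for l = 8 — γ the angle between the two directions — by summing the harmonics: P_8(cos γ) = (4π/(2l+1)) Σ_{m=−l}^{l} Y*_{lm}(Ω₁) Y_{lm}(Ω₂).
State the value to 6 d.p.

-0.277726

Addition theorem: P_8(cos γ) = (4π/17) Σ_m Y*_{lm}(Ω₁) Y_{lm}(Ω₂), m = −8…8:
  term(m=-8) = (-0.029353, 0.004328)   from Y*(Ω₁)=(0.170747, 0.046309), Y(Ω₂)=(-0.153725, 0.067042)
  term(m=-7) = (-0.144397, -0.039124)   from Y*(Ω₁)=(0.205990, 0.333235), Y(Ω₂)=(-0.278749, 0.261009)
  term(m=-6) = (-0.143706, -0.115166)   from Y*(Ω₁)=(-0.083895, 0.416793), Y(Ω₂)=(-0.198855, 0.384817)
  term(m=-5) = (-0.006523, -0.012403)   from Y*(Ω₁)=(-0.085231, 0.060830), Y(Ω₂)=(-0.018101, 0.132601)
  term(m=-4) = (-0.006259, -0.085346)   from Y*(Ω₁)=(0.299063, 0.039836), Y(Ω₂)=(-0.057914, -0.277666)
  term(m=-3) = (0.026068, -0.074214)   from Y*(Ω₁)=(0.171037, 0.208895), Y(Ω₂)=(-0.151518, -0.248849)
  term(m=-2) = (0.017855, -0.019213)   from Y*(Ω₁)=(0.011729, -0.176890), Y(Ω₂)=(0.114803, 0.093329)
  term(m=-1) = (0.091565, -0.039906)   from Y*(Ω₁)=(0.225664, -0.211196), Y(Ω₂)=(0.304528, 0.108166)
  term(m=+0) = (0.013786, 0.000000)   from Y*(Ω₁)=(-0.134469, -0.000000), Y(Ω₂)=(-0.102523, 0.000000)
  term(m=+1) = (0.091565, 0.039906)   from Y*(Ω₁)=(-0.225664, -0.211196), Y(Ω₂)=(-0.304528, 0.108166)
  term(m=+2) = (0.017855, 0.019213)   from Y*(Ω₁)=(0.011729, 0.176890), Y(Ω₂)=(0.114803, -0.093329)
  term(m=+3) = (0.026068, 0.074214)   from Y*(Ω₁)=(-0.171037, 0.208895), Y(Ω₂)=(0.151518, -0.248849)
  term(m=+4) = (-0.006259, 0.085346)   from Y*(Ω₁)=(0.299063, -0.039836), Y(Ω₂)=(-0.057914, 0.277666)
  term(m=+5) = (-0.006523, 0.012403)   from Y*(Ω₁)=(0.085231, 0.060830), Y(Ω₂)=(0.018101, 0.132601)
  term(m=+6) = (-0.143706, 0.115166)   from Y*(Ω₁)=(-0.083895, -0.416793), Y(Ω₂)=(-0.198855, -0.384817)
  term(m=+7) = (-0.144397, 0.039124)   from Y*(Ω₁)=(-0.205990, 0.333235), Y(Ω₂)=(0.278749, 0.261009)
  term(m=+8) = (-0.029353, -0.004328)   from Y*(Ω₁)=(0.170747, -0.046309), Y(Ω₂)=(-0.153725, -0.067042)
Total Σ_m = (-0.375713, -0.000000). Multiply by 0.739198: (-0.277726, -0.000000). P_8(cos γ) = -0.277726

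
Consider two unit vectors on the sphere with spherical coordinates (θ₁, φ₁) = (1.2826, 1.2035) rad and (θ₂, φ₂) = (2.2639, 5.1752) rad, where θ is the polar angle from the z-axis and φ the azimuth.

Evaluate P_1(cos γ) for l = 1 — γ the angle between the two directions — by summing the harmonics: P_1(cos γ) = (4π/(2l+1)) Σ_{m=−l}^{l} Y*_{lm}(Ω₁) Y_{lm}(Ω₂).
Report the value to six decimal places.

Summing Y*_{l m}(θ₁,φ₁)·Y_{l m}(θ₂,φ₂) over m ∈ [−1, 1]; prefactor 4π/(2·1+1) = 4.188790:
  term(m=-1) = -0.05941 + 0.06497j   from Y*(Ω₁)=0.11895 + 0.30915j, Y(Ω₂)=0.11866 + 0.23782j
  term(m=+0) = -0.04335 + 0.00000j   from Y*(Ω₁)=0.13887 + 0.00000j, Y(Ω₂)=-0.31218 + 0.00000j
  term(m=+1) = -0.05941 - 0.06497j   from Y*(Ω₁)=-0.11895 + 0.30915j, Y(Ω₂)=-0.11866 + 0.23782j
Total Σ_m = -0.16217 + 0.00000j. Multiply by 4.188790: -0.67929 + 0.00000j. P_1(cos γ) = -0.679288

-0.679288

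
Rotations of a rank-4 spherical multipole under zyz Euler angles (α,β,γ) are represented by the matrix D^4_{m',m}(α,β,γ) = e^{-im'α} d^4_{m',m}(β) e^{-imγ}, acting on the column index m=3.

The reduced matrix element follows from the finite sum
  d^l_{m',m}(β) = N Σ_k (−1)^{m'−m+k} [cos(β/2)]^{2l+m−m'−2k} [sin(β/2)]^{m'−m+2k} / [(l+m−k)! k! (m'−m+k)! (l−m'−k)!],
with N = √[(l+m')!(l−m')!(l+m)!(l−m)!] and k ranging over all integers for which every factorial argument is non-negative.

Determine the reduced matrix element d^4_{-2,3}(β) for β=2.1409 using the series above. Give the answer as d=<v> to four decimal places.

d^4_{-2,3}(β=2.1409) via the finite sum:
With c≡cos(β/2)=0.479729 and s≡sin(β/2)=0.877416, N=[2·720·5040·1]^{1/2}=2693.993318
k: max(0,(3)−(-2))=5 … min(4+(3),4−(-2))=6
  k=5: (−1)^0·2693.9933/(240)·0.4797^3·0.8774^5 = +0.644471
  k=6: (−1)^1·2693.9933/(720)·0.4797^1·0.8774^7 = -0.718623
d^4_{-2,3}(2.1409) = +0.644471 -0.718623 = -0.074152

d=-0.0742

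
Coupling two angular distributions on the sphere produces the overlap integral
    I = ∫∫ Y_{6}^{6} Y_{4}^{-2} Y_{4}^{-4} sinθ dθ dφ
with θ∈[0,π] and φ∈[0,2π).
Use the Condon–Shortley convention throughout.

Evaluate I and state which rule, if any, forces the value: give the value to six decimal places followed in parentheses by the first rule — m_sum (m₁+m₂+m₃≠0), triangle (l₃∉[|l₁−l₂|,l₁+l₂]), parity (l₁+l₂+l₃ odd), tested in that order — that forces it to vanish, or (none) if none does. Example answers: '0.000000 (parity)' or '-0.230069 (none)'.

-0.163436 (none)

Checks pass: Σm=0; 14 even; l₃=4∈[2,10].
(2·6+1)(2·4+1)(2·4+1) = 1053
Δ: 6! 6! 2! / 15! → 1/1261260
sum: t=2:+1/4608 t=3:−1/1296 t=4:+1/4608 = -7/20736
3j²(6 4 4; 0 0 0) = Δ·Π!·Σ² = 20/1287  (sign -1)
sum: t=0:+1/1036800 = 1/1036800
3j²(6 4 4; 6 -2 -4) = Δ·Π!·Σ² = 4/195  (sign +1)
combine: 4πI² = 1053·20/1287·4/195 = 48/143
take √, sign -1: I = -0.16343598
No selection rule forces the value: the integral is nonzero (none).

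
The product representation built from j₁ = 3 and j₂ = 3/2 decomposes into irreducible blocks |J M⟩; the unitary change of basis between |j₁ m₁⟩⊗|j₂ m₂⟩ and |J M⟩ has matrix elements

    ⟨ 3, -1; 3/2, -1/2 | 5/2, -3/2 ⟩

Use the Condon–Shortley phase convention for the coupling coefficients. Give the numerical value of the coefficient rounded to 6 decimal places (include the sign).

-0.591608

triangle: 2!*4!*1!/8! = 48/40320
(j±m)!: 2!*4!*1!*2!*1!*4! = 2304
prefactor² = (2J+1)*Δ*N² = 576/35
  k=0: +1/(0!*2!*4!*1!*0!*0!) = 1/48
  k=1: −1/(1!*1!*3!*0!*1!*1!) = -1/6
Σ = -7/48  ⇒  CG² = 576/35*(-7/48)² = 7/20
CG = −√(7/20) = -0.591608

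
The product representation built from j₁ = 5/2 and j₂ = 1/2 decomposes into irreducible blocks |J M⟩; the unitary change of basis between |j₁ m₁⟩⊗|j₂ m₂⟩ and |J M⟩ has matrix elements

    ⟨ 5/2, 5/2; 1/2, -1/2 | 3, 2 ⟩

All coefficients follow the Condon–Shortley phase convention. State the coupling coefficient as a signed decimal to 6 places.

√[7·0!5!1!/7! · 5!0!0!1!5!1!] = √(2400)
  +(−1)^0/∏(0,0,0,0,5,1)! = 1/120  (running 1/120)
⟨..|..⟩ = √(2400)·(1/120) = +0.408248

+√(1/6) ≈ +0.408248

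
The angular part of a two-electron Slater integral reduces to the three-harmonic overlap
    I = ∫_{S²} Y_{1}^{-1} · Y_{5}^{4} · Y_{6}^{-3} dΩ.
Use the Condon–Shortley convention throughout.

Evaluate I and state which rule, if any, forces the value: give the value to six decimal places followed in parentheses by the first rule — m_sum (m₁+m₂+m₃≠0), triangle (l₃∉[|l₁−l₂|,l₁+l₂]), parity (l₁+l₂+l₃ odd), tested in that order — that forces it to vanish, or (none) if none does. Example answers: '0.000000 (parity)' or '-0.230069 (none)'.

-0.070770 (none)

Rules hold: Σm=0, L=12 even, 4≤6≤6.
N = 3·11·13 = 429
Δ = 0!·2!·10!/13! = 1/858
Racah Σ t=0..0: t=0:+1/14400 = 1/14400
⇒ 3j(1 5 6; 0 0 0)² = 6/143, sgn +1
Racah Σ t=0..0: t=0:+1/725760 = 1/725760
⇒ 3j(1 5 6; -1 4 -3)² = 1/286, sgn -1
4πI² = N·(3j₀)²·(3jₘ)² = 9/143
I = -1·√(0.0629371/4π) = -0.07076985
No selection rule forces the value: the integral is nonzero (none).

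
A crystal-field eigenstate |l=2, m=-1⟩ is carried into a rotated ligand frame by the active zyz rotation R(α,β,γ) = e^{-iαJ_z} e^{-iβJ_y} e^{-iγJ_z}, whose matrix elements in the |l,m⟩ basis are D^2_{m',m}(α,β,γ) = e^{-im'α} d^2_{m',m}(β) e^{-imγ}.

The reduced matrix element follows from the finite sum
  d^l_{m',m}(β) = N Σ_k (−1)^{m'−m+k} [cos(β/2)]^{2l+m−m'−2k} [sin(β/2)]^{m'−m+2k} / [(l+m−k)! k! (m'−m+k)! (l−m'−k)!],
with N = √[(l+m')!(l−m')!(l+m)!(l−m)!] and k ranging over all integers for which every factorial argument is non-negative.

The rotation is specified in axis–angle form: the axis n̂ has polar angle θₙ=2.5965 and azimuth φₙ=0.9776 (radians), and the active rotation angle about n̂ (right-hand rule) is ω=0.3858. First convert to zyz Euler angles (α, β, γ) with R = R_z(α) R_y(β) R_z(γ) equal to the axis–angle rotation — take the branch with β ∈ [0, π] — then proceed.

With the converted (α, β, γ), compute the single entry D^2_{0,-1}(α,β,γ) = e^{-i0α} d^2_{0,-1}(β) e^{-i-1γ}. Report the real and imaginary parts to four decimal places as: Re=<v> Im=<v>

Axis–angle → zyz. n̂ = (sinθₙcosφₙ, sinθₙsinφₙ, cosθₙ) = (+0.289847, +0.429916, -0.855079), ω = 0.3858.
R = I cosω + sinω [n̂]ₓ + (1−cosω) n̂n̂ᵀ gives
  R = [+0.932673, +0.330926, +0.143561; -0.312608, +0.940083, -0.136090; -0.179995, +0.082049, +0.980240]
β = atan2(√(R₁₃²+R₂₃²), R₃₃) = 0.199127; α = atan2(R₂₃, R₁₃) mod 2π = 5.524495; γ = atan2(R₃₂, −R₃₁) mod 2π = 0.427702
First d^2_{0,-1}(β=0.1991), then the phase factors e^{-i(0)α} and e^{-i(-1)γ}:
Half-angle: c=0.995048, s=0.099399. N=√(2·2·1·6)=4.898979
k: max(0,(-1)−(0))=0 … min(2+(-1),2−(0))=1
  k=0: (−1)^1·4.8990/(2)·0.9950^3·0.0994^1 = -0.239877
  k=1: (−1)^2·4.8990/(2)·0.9950^1·0.0994^3 = +0.002394
d^2_{0,-1}(0.1991) = -0.239877 +0.002394 = -0.237484
Attach z-rotation phases: D = e^{-i(0)(5.5245)}·(-0.237484)·e^{-i(-1)(0.4277)} = -0.216091-0.098504i

Re=-0.2161 Im=-0.0985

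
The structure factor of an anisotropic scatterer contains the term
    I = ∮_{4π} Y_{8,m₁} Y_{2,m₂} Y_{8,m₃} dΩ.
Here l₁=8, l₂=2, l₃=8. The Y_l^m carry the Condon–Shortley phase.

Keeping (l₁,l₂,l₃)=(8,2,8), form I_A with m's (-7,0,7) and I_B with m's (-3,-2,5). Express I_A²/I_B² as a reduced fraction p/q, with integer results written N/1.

l's match ⇒ only the (l;m) 3-j factors differ between A and B.
A: triangle coeff Δ(8,2,8) = 1/348840; Σ_t [1,2]: t=1:−1/87178291200 t=2:+1/24908083200 = 1/34871316480; (3j)²=125/7752 [(8 2 8; -7 0 7)], sign=-1
B: triangle coeff Δ(8,2,8) = 1/348840; Σ_t [0,0]: t=0:+1/958003200 = 1/958003200; (3j)²=13/969 [(8 2 8; -3 -2 5)], sign=-1
I_A²/I_B² = (125/7752)/(13/969) = 125/104

125/104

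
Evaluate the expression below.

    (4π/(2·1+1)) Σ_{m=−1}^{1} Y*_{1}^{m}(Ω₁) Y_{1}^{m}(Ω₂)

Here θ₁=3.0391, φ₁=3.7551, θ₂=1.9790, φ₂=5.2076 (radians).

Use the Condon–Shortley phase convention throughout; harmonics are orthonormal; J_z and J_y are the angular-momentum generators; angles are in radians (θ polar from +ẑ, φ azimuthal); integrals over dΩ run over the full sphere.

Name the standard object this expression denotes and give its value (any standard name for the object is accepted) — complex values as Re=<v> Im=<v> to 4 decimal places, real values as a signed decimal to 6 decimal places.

This sum is the spherical-harmonic addition theorem: it equals the Legendre polynomial P_l(cos γ) of the angle γ between the two directions.
Addition theorem: P_1(cos γ) = (4π/3) Σ_m Y*_{lm}(Ω₁) Y_{lm}(Ω₂), m = −1…1:
  [-1]  conj(Y_{1,-1})(Ω₁) = -0.028902-0.020352i ; Y_{1,-1}(Ω₂) = +0.150695+0.279012i ; Δ = +0.001323-0.011131i
  [+0]  conj(Y_{1,0})(Ω₁) = -0.486038-0.000000i ; Y_{1,0}(Ω₂) = -0.193956+0.000000i ; Δ = +0.094270+0.000000i
  [+1]  conj(Y_{1,1})(Ω₁) = +0.028902-0.020352i ; Y_{1,1}(Ω₂) = -0.150695+0.279012i ; Δ = +0.001323+0.011131i
Accumulated sum +0.096916+0.000000i; after 4π/(2l+1) scaling, +0.405961+0.000000i ⇒ P_1 = 0.405961

Legendre polynomial (addition theorem), +0.405961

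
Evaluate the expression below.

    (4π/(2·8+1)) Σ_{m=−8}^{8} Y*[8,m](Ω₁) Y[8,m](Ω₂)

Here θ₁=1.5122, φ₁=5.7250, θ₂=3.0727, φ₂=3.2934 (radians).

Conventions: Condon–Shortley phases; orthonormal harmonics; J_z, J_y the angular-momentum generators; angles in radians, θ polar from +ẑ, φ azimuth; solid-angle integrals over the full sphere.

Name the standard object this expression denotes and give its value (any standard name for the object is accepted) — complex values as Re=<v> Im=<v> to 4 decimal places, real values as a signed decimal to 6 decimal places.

This sum is the spherical-harmonic addition theorem: it equals the Legendre polynomial P_l(cos γ) of the angle γ between the two directions.
Addition theorem: P_8(cos γ) = (4π/17) Σ_m Y*_{lm}(Ω₁) Y_{lm}(Ω₂), m = −8…8:
  m=-8: Y*=(-0.124254, 0.492976)  Y=(0.000000, -0.000000)  product (0.000000, 0.000000)
  m=-7: Y*=(-0.086000, 0.082678)  Y=(0.000000, -0.000000)  product (0.000000, 0.000000)
  m=-6: Y*=(0.345809, -0.072810)  Y=(0.000000, -0.000000)  product (0.000000, -0.000000)
  m=-5: Y*=(0.130739, 0.047822)  Y=(0.000011, -0.000010)  product (0.000002, -0.000001)
  m=-4: Y*=(-0.188251, -0.241588)  Y=(0.000246, -0.000171)  product (-0.000088, -0.000027)
  m=-3: Y*=(-0.015345, -0.147358)  Y=(0.004022, -0.001970)  product (-0.000352, -0.000562)
  m=-2: Y*=(-0.125364, 0.256616)  Y=(0.045466, -0.014245)  product (-0.002044, 0.013453)
  m=-1: Y*=(-0.128818, 0.080437)  Y=(0.322027, -0.049265)  product (-0.037520, 0.032249)
  m=+0: Y*=(0.279507, -0.000000)  Y=(1.065824, 0.000000)  product (0.297905, 0.000000)
  m=+1: Y*=(0.128818, 0.080437)  Y=(-0.322027, -0.049265)  product (-0.037520, -0.032249)
  m=+2: Y*=(-0.125364, -0.256616)  Y=(0.045466, 0.014245)  product (-0.002044, -0.013453)
  m=+3: Y*=(0.015345, -0.147358)  Y=(-0.004022, -0.001970)  product (-0.000352, 0.000562)
  m=+4: Y*=(-0.188251, 0.241588)  Y=(0.000246, 0.000171)  product (-0.000088, 0.000027)
  m=+5: Y*=(-0.130739, 0.047822)  Y=(-0.000011, -0.000010)  product (0.000002, 0.000001)
  m=+6: Y*=(0.345809, 0.072810)  Y=(0.000000, 0.000000)  product (0.000000, 0.000000)
  m=+7: Y*=(0.086000, 0.082678)  Y=(-0.000000, -0.000000)  product (0.000000, -0.000000)
  m=+8: Y*=(-0.124254, -0.492976)  Y=(0.000000, 0.000000)  product (0.000000, -0.000000)
Σ over m = (0.217900, 0.000000); ×(4π/17) → (0.161071, 0.000000). Real part: 0.161071

Legendre polynomial (addition theorem), +0.161071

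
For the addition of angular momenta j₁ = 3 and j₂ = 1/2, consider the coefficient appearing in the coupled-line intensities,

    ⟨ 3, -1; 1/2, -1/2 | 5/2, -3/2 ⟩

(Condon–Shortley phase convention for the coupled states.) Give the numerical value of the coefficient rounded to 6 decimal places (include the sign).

triangle: 1!·5!·0!/7! = 120/5040
(j±m)!: 2!·4!·0!·1!·1!·4! = 1152
prefactor² = (2J+1)·Δ·N² = 1152/7
  k=0: +1/(0!·1!·4!·0!·1!·0!) = 1/24
Σ = 1/24  ⇒  CG² = 1152/7·(1/24)² = 2/7
CG = +√(2/7) = +0.534522

+0.534522  (= +√(2/7))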